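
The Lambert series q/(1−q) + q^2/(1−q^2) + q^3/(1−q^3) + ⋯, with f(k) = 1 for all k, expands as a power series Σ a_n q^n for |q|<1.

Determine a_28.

a_28 = 6

d|28:{28,14,7,4,2,1}  Σf=1+1+1+1+1+1=6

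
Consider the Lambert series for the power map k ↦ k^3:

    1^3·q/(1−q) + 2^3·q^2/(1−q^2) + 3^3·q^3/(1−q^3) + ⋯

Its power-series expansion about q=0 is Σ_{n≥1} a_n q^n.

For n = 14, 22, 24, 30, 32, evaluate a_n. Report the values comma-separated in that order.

q^14  k|14↦f(k): 14:2744 7:343 2:8 1:1  a_14=3096
[q^22] f(1)=1,f(2)=8,f(11)=1331,f(22)=10648 ⇒ 11988
n=24: 1·24 2·12 3·8 4·6 6·4 8·3 12·2 24·1  f→[1+8+27+64+216+512+1728+13824]=16380
[q^30] f(1)=1,f(2)=8,f(3)=27,f(5)=125,f(6)=216,f(10)=1000,f(15)=3375,f(30)=27000 ⇒ 31752
d|32:{32,16,8,4,2,1}  Σf=32768+4096+512+64+8+1=37449

3096, 11988, 16380, 31752, 37449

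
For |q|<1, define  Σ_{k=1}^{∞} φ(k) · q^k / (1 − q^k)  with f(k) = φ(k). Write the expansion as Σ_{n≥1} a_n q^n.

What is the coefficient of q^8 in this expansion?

[q^8] φ(8)=4,φ(4)=2,φ(2)=1,φ(1)=1 ⇒ 8

a_8 = 8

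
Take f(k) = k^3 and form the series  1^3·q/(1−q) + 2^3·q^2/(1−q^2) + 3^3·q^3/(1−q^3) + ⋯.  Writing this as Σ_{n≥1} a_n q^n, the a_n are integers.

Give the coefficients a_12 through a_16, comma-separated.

[q^12] f(12)=1728,f(6)=216,f(4)=64,f(3)=27,f(2)=8,f(1)=1 ⇒ 2044
d|13:{13,1}  Σf=2197+1=2198
n=14: 14·1 7·2 2·7 1·14  f→[2744+343+8+1]=3096
q^15  k|15↦f(k): 15:3375 5:125 3:27 1:1  a_15=3528
n=16: 1·16 2·8 4·4 8·2 16·1  f→[1+8+64+512+4096]=4681

2044, 2198, 3096, 3528, 4681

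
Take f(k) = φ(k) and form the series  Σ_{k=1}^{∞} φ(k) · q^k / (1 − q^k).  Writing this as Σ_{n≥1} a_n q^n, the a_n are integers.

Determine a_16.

q^16  k|16↦φ(k): 16:8 8:4 4:2 2:1 1:1  a_16=16

a_16 = 16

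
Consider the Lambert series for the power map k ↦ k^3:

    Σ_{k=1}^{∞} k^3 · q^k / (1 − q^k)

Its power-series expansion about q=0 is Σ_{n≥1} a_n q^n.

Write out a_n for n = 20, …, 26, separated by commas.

[q^20] f(20)=8000,f(10)=1000,f(5)=125,f(4)=64,f(2)=8,f(1)=1 ⇒ 9198
q^21  k|21↦f(k): 21:9261 7:343 3:27 1:1  a_21=9632
q^22  k|22↦f(k): 22:10648 11:1331 2:8 1:1  a_22=11988
q^23  k|23↦f(k): 1:1 23:12167  a_23=12168
[q^24] f(24)=13824,f(12)=1728,f(8)=512,f(6)=216,f(4)=64,f(3)=27,f(2)=8,f(1)=1 ⇒ 16380
d|25:{25,5,1}  Σf=15625+125+1=15751
d|26:{1,2,13,26}  Σf=1+8+2197+17576=19782

9198, 9632, 11988, 12168, 16380, 15751, 19782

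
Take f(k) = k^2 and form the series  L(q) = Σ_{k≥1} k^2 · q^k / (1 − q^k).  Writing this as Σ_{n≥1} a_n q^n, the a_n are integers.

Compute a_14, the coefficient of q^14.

a_14 = 250

n=14: 14·1 7·2 2·7 1·14  f→[196+49+4+1]=250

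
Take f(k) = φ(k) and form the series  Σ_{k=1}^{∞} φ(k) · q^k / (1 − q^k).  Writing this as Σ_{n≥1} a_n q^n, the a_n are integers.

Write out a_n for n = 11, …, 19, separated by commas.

q^11  k|11↦φ(k): 11:10 1:1  a_11=11
n=12: 1·12 2·6 3·4 4·3 6·2 12·1  φ→[1+1+2+2+2+4]=12
n=13: 13·1 1·13  φ→[12+1]=13
n=14: 14·1 7·2 2·7 1·14  φ→[6+6+1+1]=14
d|15:{15,5,3,1}  Σφ=8+4+2+1=15
[q^16] φ(16)=8,φ(8)=4,φ(4)=2,φ(2)=1,φ(1)=1 ⇒ 16
[q^17] φ(17)=16,φ(1)=1 ⇒ 17
[q^18] φ(1)=1,φ(2)=1,φ(3)=2,φ(6)=2,φ(9)=6,φ(18)=6 ⇒ 18
d|19:{19,1}  Σφ=18+1=19

11, 12, 13, 14, 15, 16, 17, 18, 19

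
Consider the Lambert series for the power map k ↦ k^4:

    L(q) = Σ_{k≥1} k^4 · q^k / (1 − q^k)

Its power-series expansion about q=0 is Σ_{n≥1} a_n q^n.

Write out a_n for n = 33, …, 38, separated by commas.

1200644, 1419874, 1503652, 1813539, 1874162, 2215474

q^33  k|33↦f(k): 1:1 3:81 11:14641 33:1185921  a_33=1200644
q^34  k|34↦f(k): 1:1 2:16 17:83521 34:1336336  a_34=1419874
q^35  k|35↦f(k): 35:1500625 7:2401 5:625 1:1  a_35=1503652
d|36:{1,2,3,4,6,9,12,18,36}  Σf=1+16+81+256+1296+6561+20736+104976+1679616=1813539
[q^37] f(1)=1,f(37)=1874161 ⇒ 1874162
q^38  k|38↦f(k): 38:2085136 19:130321 2:16 1:1  a_38=2215474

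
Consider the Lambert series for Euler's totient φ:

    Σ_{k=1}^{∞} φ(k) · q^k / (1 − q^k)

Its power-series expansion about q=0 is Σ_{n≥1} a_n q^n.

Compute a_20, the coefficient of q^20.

[q^20] φ(1)=1,φ(2)=1,φ(4)=2,φ(5)=4,φ(10)=4,φ(20)=8 ⇒ 20

a_20 = 20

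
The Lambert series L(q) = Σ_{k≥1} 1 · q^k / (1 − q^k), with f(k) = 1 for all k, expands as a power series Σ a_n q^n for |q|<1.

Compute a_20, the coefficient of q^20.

n=20: 20·1 10·2 5·4 4·5 2·10 1·20  f→[1+1+1+1+1+1]=6

a_20 = 6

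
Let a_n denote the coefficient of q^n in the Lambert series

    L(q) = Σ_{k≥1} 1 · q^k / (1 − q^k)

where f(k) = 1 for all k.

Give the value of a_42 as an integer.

q^42  k|42↦f(k): 42:1 21:1 14:1 7:1 6:1 3:1 2:1 1:1  a_42=8

a_42 = 8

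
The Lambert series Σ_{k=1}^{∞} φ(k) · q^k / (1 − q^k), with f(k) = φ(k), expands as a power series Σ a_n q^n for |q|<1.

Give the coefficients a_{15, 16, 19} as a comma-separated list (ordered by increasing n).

q^15  k|15↦φ(k): 15:8 5:4 3:2 1:1  a_15=15
n=16: 1·16 2·8 4·4 8·2 16·1  φ→[1+1+2+4+8]=16
q^19  k|19↦φ(k): 19:18 1:1  a_19=19

15, 16, 19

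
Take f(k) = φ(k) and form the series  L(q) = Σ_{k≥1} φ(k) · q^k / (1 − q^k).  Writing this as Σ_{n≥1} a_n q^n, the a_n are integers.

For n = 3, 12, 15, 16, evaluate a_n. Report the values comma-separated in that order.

n=3: 3·1 1·3  φ→[2+1]=3
d|12:{12,6,4,3,2,1}  Σφ=4+2+2+2+1+1=12
n=15: 15·1 5·3 3·5 1·15  φ→[8+4+2+1]=15
d|16:{16,8,4,2,1}  Σφ=8+4+2+1+1=16

3, 12, 15, 16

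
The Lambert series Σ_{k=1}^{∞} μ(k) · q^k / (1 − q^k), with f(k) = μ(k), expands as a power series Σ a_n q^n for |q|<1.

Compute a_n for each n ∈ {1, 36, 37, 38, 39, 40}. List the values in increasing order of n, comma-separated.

1, 0, 0, 0, 0, 0

n=1: 1·1  μ→[1]=1
[q^36] μ(1)=1,μ(2)=-1,μ(3)=-1,μ(4)=0,μ(6)=1,μ(9)=0,μ(12)=0,μ(18)=0,μ(36)=0 ⇒ 0
n=37: 37·1 1·37  μ→[(-1)+1]=0
q^38  k|38↦μ(k): 38:1 19:-1 2:-1 1:1  a_38=0
n=39: 1·39 3·13 13·3 39·1  μ→[1+(-1)+(-1)+1]=0
d|40:{40,20,10,8,5,4,2,1}  Σμ=0+0+1+0+(-1)+0+(-1)+1=0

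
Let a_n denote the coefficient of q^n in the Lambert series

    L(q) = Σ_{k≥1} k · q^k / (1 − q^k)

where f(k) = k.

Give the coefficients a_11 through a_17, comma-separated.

d|11:{1,11}  Σf=1+11=12
q^12  k|12↦f(k): 1:1 2:2 3:3 4:4 6:6 12:12  a_12=28
n=13: 1·13 13·1  f→[1+13]=14
n=14: 1·14 2·7 7·2 14·1  f→[1+2+7+14]=24
q^15  k|15↦f(k): 15:15 5:5 3:3 1:1  a_15=24
d|16:{1,2,4,8,16}  Σf=1+2+4+8+16=31
[q^17] f(17)=17,f(1)=1 ⇒ 18

12, 28, 14, 24, 24, 31, 18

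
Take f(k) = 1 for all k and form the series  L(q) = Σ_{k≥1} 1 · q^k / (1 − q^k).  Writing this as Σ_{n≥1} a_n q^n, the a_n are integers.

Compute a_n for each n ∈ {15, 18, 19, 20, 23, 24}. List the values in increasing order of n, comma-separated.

4, 6, 2, 6, 2, 8

q^15  k|15↦f(k): 1:1 3:1 5:1 15:1  a_15=4
d|18:{1,2,3,6,9,18}  Σf=1+1+1+1+1+1=6
[q^19] f(19)=1,f(1)=1 ⇒ 2
q^20  k|20↦f(k): 1:1 2:1 4:1 5:1 10:1 20:1  a_20=6
q^23  k|23↦f(k): 23:1 1:1  a_23=2
n=24: 24·1 12·2 8·3 6·4 4·6 3·8 2·12 1·24  f→[1+1+1+1+1+1+1+1]=8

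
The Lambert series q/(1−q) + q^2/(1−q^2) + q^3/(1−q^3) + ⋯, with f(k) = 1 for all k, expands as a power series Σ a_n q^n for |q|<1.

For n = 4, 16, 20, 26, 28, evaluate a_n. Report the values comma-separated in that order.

3, 5, 6, 4, 6

d|4:{4,2,1}  Σf=1+1+1=3
n=16: 16·1 8·2 4·4 2·8 1·16  f→[1+1+1+1+1]=5
d|20:{1,2,4,5,10,20}  Σf=1+1+1+1+1+1=6
n=26: 1·26 2·13 13·2 26·1  f→[1+1+1+1]=4
q^28  k|28↦f(k): 28:1 14:1 7:1 4:1 2:1 1:1  a_28=6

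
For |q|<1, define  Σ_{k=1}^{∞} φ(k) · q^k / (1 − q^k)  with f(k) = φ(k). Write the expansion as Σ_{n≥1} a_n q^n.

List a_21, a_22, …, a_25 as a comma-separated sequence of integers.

q^21  k|21↦φ(k): 21:12 7:6 3:2 1:1  a_21=21
q^22  k|22↦φ(k): 1:1 2:1 11:10 22:10  a_22=22
[q^23] φ(23)=22,φ(1)=1 ⇒ 23
[q^24] φ(24)=8,φ(12)=4,φ(8)=4,φ(6)=2,φ(4)=2,φ(3)=2,φ(2)=1,φ(1)=1 ⇒ 24
n=25: 25·1 5·5 1·25  φ→[20+4+1]=25

21, 22, 23, 24, 25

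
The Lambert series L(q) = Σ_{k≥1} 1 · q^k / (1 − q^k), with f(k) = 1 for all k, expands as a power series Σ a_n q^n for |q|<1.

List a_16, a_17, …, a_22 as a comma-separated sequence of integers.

5, 2, 6, 2, 6, 4, 4

n=16: 16·1 8·2 4·4 2·8 1·16  f→[1+1+1+1+1]=5
d|17:{17,1}  Σf=1+1=2
d|18:{18,9,6,3,2,1}  Σf=1+1+1+1+1+1=6
d|19:{1,19}  Σf=1+1=2
[q^20] f(20)=1,f(10)=1,f(5)=1,f(4)=1,f(2)=1,f(1)=1 ⇒ 6
n=21: 1·21 3·7 7·3 21·1  f→[1+1+1+1]=4
d|22:{22,11,2,1}  Σf=1+1+1+1=4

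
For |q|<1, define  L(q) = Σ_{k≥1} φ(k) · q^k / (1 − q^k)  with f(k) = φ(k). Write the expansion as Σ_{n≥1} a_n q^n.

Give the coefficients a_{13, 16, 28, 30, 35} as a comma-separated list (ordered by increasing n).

q^13  k|13↦φ(k): 13:12 1:1  a_13=13
n=16: 1·16 2·8 4·4 8·2 16·1  φ→[1+1+2+4+8]=16
q^28  k|28↦φ(k): 28:12 14:6 7:6 4:2 2:1 1:1  a_28=28
q^30  k|30↦φ(k): 30:8 15:8 10:4 6:2 5:4 3:2 2:1 1:1  a_30=30
n=35: 35·1 7·5 5·7 1·35  φ→[24+6+4+1]=35

13, 16, 28, 30, 35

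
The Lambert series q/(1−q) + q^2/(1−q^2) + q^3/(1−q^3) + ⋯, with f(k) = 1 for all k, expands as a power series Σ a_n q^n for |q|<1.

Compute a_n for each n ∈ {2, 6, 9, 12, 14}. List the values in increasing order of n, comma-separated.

2, 4, 3, 6, 4

q^2  k|2↦f(k): 1:1 2:1  a_2=2
[q^6] f(6)=1,f(3)=1,f(2)=1,f(1)=1 ⇒ 4
n=9: 9·1 3·3 1·9  f→[1+1+1]=3
[q^12] f(1)=1,f(2)=1,f(3)=1,f(4)=1,f(6)=1,f(12)=1 ⇒ 6
[q^14] f(1)=1,f(2)=1,f(7)=1,f(14)=1 ⇒ 4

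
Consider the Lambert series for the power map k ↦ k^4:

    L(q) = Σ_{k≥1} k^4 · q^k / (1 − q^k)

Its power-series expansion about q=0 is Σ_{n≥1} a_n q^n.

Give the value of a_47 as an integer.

a_47 = 4879682

d|47:{1,47}  Σf=1+4879681=4879682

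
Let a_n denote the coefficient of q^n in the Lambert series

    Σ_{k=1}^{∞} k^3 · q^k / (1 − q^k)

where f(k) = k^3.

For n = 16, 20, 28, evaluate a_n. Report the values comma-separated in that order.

4681, 9198, 25112

n=16: 1·16 2·8 4·4 8·2 16·1  f→[1+8+64+512+4096]=4681
n=20: 1·20 2·10 4·5 5·4 10·2 20·1  f→[1+8+64+125+1000+8000]=9198
[q^28] f(1)=1,f(2)=8,f(4)=64,f(7)=343,f(14)=2744,f(28)=21952 ⇒ 25112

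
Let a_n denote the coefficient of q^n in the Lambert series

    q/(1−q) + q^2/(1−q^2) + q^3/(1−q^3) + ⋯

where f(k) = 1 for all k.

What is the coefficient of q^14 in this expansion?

a_14 = 4

q^14  k|14↦f(k): 1:1 2:1 7:1 14:1  a_14=4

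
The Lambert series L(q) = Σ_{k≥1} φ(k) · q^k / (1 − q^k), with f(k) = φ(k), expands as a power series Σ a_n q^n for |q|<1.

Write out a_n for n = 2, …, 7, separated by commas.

n=2: 2·1 1·2  φ→[1+1]=2
d|3:{1,3}  Σφ=1+2=3
n=4: 1·4 2·2 4·1  φ→[1+1+2]=4
q^5  k|5↦φ(k): 5:4 1:1  a_5=5
[q^6] φ(6)=2,φ(3)=2,φ(2)=1,φ(1)=1 ⇒ 6
d|7:{7,1}  Σφ=6+1=7

2, 3, 4, 5, 6, 7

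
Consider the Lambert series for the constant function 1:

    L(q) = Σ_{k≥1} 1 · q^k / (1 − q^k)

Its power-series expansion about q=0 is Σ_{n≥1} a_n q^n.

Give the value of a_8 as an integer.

n=8: 1·8 2·4 4·2 8·1  f→[1+1+1+1]=4

a_8 = 4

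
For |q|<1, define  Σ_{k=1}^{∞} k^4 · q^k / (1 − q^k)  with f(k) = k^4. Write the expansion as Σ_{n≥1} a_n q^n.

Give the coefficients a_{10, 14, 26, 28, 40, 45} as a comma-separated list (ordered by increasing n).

q^10  k|10↦f(k): 10:10000 5:625 2:16 1:1  a_10=10642
q^14  k|14↦f(k): 14:38416 7:2401 2:16 1:1  a_14=40834
n=26: 1·26 2·13 13·2 26·1  f→[1+16+28561+456976]=485554
n=28: 1·28 2·14 4·7 7·4 14·2 28·1  f→[1+16+256+2401+38416+614656]=655746
n=40: 1·40 2·20 4·10 5·8 8·5 10·4 20·2 40·1  f→[1+16+256+625+4096+10000+160000+2560000]=2734994
d|45:{45,15,9,5,3,1}  Σf=4100625+50625+6561+625+81+1=4158518

10642, 40834, 485554, 655746, 2734994, 4158518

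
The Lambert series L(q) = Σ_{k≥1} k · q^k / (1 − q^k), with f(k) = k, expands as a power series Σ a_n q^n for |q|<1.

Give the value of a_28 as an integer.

a_28 = 56

[q^28] f(1)=1,f(2)=2,f(4)=4,f(7)=7,f(14)=14,f(28)=28 ⇒ 56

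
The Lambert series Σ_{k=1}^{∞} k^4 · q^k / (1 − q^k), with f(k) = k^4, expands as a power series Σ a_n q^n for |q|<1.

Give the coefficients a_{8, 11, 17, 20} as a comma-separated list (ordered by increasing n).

4369, 14642, 83522, 170898

q^8  k|8↦f(k): 8:4096 4:256 2:16 1:1  a_8=4369
d|11:{1,11}  Σf=1+14641=14642
d|17:{1,17}  Σf=1+83521=83522
d|20:{1,2,4,5,10,20}  Σf=1+16+256+625+10000+160000=170898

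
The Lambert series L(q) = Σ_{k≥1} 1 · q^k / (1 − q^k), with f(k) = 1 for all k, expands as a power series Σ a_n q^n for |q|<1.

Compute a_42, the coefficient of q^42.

a_42 = 8

[q^42] f(1)=1,f(2)=1,f(3)=1,f(6)=1,f(7)=1,f(14)=1,f(21)=1,f(42)=1 ⇒ 8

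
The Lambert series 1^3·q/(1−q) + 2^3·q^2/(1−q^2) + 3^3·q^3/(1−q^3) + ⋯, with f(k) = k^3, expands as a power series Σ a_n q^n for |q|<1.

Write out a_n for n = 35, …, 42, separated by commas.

43344, 55261, 50654, 61740, 61544, 73710, 68922, 86688

q^35  k|35↦f(k): 1:1 5:125 7:343 35:42875  a_35=43344
d|36:{1,2,3,4,6,9,12,18,36}  Σf=1+8+27+64+216+729+1728+5832+46656=55261
d|37:{1,37}  Σf=1+50653=50654
n=38: 38·1 19·2 2·19 1·38  f→[54872+6859+8+1]=61740
d|39:{1,3,13,39}  Σf=1+27+2197+59319=61544
q^40  k|40↦f(k): 1:1 2:8 4:64 5:125 8:512 10:1000 20:8000 40:64000  a_40=73710
q^41  k|41↦f(k): 41:68921 1:1  a_41=68922
q^42  k|42↦f(k): 42:74088 21:9261 14:2744 7:343 6:216 3:27 2:8 1:1  a_42=86688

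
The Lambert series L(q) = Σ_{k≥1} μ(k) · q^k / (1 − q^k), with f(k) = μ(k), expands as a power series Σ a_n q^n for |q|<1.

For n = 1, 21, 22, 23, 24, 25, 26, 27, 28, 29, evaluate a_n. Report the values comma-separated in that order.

1, 0, 0, 0, 0, 0, 0, 0, 0, 0

q^1  k|1↦μ(k): 1:1  a_1=1
q^21  k|21↦μ(k): 1:1 3:-1 7:-1 21:1  a_21=0
n=22: 1·22 2·11 11·2 22·1  μ→[1+(-1)+(-1)+1]=0
q^23  k|23↦μ(k): 23:-1 1:1  a_23=0
q^24  k|24↦μ(k): 24:0 12:0 8:0 6:1 4:0 3:-1 2:-1 1:1  a_24=0
q^25  k|25↦μ(k): 1:1 5:-1 25:0  a_25=0
q^26  k|26↦μ(k): 26:1 13:-1 2:-1 1:1  a_26=0
d|27:{27,9,3,1}  Σμ=0+0+(-1)+1=0
n=28: 28·1 14·2 7·4 4·7 2·14 1·28  μ→[0+1+(-1)+0+(-1)+1]=0
n=29: 1·29 29·1  μ→[1+(-1)]=0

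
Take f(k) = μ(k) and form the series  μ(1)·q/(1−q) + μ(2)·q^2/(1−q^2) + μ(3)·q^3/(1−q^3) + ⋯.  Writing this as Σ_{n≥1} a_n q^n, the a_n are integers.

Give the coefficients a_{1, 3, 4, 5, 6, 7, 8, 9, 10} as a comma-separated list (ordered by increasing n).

q^1  k|1↦μ(k): 1:1  a_1=1
d|3:{3,1}  Σμ=(-1)+1=0
[q^4] μ(4)=0,μ(2)=-1,μ(1)=1 ⇒ 0
[q^5] μ(1)=1,μ(5)=-1 ⇒ 0
n=6: 6·1 3·2 2·3 1·6  μ→[1+(-1)+(-1)+1]=0
d|7:{7,1}  Σμ=(-1)+1=0
[q^8] μ(1)=1,μ(2)=-1,μ(4)=0,μ(8)=0 ⇒ 0
[q^9] μ(9)=0,μ(3)=-1,μ(1)=1 ⇒ 0
n=10: 1·10 2·5 5·2 10·1  μ→[1+(-1)+(-1)+1]=0

1, 0, 0, 0, 0, 0, 0, 0, 0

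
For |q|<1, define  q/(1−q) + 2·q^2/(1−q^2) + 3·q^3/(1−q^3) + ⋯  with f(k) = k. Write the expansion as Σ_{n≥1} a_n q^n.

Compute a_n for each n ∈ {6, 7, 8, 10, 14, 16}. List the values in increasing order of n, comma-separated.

[q^6] f(1)=1,f(2)=2,f(3)=3,f(6)=6 ⇒ 12
q^7  k|7↦f(k): 1:1 7:7  a_7=8
d|8:{1,2,4,8}  Σf=1+2+4+8=15
q^10  k|10↦f(k): 1:1 2:2 5:5 10:10  a_10=18
[q^14] f(14)=14,f(7)=7,f(2)=2,f(1)=1 ⇒ 24
[q^16] f(1)=1,f(2)=2,f(4)=4,f(8)=8,f(16)=16 ⇒ 31

12, 8, 15, 18, 24, 31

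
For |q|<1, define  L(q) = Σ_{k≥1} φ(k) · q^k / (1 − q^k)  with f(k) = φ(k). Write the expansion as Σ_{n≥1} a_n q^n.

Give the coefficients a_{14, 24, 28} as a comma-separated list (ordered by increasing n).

d|14:{1,2,7,14}  Σφ=1+1+6+6=14
d|24:{1,2,3,4,6,8,12,24}  Σφ=1+1+2+2+2+4+4+8=24
n=28: 1·28 2·14 4·7 7·4 14·2 28·1  φ→[1+1+2+6+6+12]=28

14, 24, 28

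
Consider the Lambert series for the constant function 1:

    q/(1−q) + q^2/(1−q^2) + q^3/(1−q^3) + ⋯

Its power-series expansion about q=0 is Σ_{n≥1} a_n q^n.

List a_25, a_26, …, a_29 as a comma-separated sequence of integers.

3, 4, 4, 6, 2

q^25  k|25↦f(k): 25:1 5:1 1:1  a_25=3
q^26  k|26↦f(k): 1:1 2:1 13:1 26:1  a_26=4
n=27: 1·27 3·9 9·3 27·1  f→[1+1+1+1]=4
[q^28] f(28)=1,f(14)=1,f(7)=1,f(4)=1,f(2)=1,f(1)=1 ⇒ 6
n=29: 1·29 29·1  f→[1+1]=2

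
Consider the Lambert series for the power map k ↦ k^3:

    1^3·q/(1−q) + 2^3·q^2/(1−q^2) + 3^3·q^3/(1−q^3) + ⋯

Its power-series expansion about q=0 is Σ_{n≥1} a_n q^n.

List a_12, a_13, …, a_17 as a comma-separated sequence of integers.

n=12: 12·1 6·2 4·3 3·4 2·6 1·12  f→[1728+216+64+27+8+1]=2044
d|13:{13,1}  Σf=2197+1=2198
n=14: 1·14 2·7 7·2 14·1  f→[1+8+343+2744]=3096
[q^15] f(15)=3375,f(5)=125,f(3)=27,f(1)=1 ⇒ 3528
[q^16] f(1)=1,f(2)=8,f(4)=64,f(8)=512,f(16)=4096 ⇒ 4681
q^17  k|17↦f(k): 17:4913 1:1  a_17=4914

2044, 2198, 3096, 3528, 4681, 4914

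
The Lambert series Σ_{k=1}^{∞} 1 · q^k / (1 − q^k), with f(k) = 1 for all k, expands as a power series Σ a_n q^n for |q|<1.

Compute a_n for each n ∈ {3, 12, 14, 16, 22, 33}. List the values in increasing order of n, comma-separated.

2, 6, 4, 5, 4, 4

n=3: 1·3 3·1  f→[1+1]=2
n=12: 12·1 6·2 4·3 3·4 2·6 1·12  f→[1+1+1+1+1+1]=6
q^14  k|14↦f(k): 14:1 7:1 2:1 1:1  a_14=4
[q^16] f(1)=1,f(2)=1,f(4)=1,f(8)=1,f(16)=1 ⇒ 5
n=22: 1·22 2·11 11·2 22·1  f→[1+1+1+1]=4
n=33: 33·1 11·3 3·11 1·33  f→[1+1+1+1]=4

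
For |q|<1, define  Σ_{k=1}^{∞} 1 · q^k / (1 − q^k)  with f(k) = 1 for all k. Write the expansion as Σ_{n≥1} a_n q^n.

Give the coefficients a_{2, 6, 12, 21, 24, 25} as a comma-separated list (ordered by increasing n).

2, 4, 6, 4, 8, 3

q^2  k|2↦f(k): 1:1 2:1  a_2=2
n=6: 1·6 2·3 3·2 6·1  f→[1+1+1+1]=4
[q^12] f(1)=1,f(2)=1,f(3)=1,f(4)=1,f(6)=1,f(12)=1 ⇒ 6
d|21:{1,3,7,21}  Σf=1+1+1+1=4
q^24  k|24↦f(k): 1:1 2:1 3:1 4:1 6:1 8:1 12:1 24:1  a_24=8
[q^25] f(25)=1,f(5)=1,f(1)=1 ⇒ 3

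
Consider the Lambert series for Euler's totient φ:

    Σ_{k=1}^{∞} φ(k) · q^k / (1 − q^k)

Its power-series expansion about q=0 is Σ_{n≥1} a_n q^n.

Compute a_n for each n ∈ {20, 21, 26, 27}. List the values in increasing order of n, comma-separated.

[q^20] φ(20)=8,φ(10)=4,φ(5)=4,φ(4)=2,φ(2)=1,φ(1)=1 ⇒ 20
n=21: 21·1 7·3 3·7 1·21  φ→[12+6+2+1]=21
d|26:{26,13,2,1}  Σφ=12+12+1+1=26
[q^27] φ(1)=1,φ(3)=2,φ(9)=6,φ(27)=18 ⇒ 27

20, 21, 26, 27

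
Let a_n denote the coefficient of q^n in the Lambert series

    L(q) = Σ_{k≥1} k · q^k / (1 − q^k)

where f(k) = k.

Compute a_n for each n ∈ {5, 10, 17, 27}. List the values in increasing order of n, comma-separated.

6, 18, 18, 40

d|5:{1,5}  Σf=1+5=6
[q^10] f(10)=10,f(5)=5,f(2)=2,f(1)=1 ⇒ 18
d|17:{1,17}  Σf=1+17=18
q^27  k|27↦f(k): 27:27 9:9 3:3 1:1  a_27=40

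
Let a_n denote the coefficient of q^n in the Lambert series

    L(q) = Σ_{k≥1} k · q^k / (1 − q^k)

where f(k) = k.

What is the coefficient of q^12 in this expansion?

q^12  k|12↦f(k): 12:12 6:6 4:4 3:3 2:2 1:1  a_12=28

a_12 = 28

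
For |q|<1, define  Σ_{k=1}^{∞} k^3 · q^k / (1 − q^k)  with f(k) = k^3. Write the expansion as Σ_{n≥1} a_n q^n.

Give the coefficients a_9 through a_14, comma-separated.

757, 1134, 1332, 2044, 2198, 3096

d|9:{1,3,9}  Σf=1+27+729=757
n=10: 10·1 5·2 2·5 1·10  f→[1000+125+8+1]=1134
q^11  k|11↦f(k): 1:1 11:1331  a_11=1332
[q^12] f(12)=1728,f(6)=216,f(4)=64,f(3)=27,f(2)=8,f(1)=1 ⇒ 2044
[q^13] f(1)=1,f(13)=2197 ⇒ 2198
d|14:{14,7,2,1}  Σf=2744+343+8+1=3096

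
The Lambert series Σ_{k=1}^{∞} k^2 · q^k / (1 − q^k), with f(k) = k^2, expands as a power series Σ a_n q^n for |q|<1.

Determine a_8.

a_8 = 85

d|8:{8,4,2,1}  Σf=64+16+4+1=85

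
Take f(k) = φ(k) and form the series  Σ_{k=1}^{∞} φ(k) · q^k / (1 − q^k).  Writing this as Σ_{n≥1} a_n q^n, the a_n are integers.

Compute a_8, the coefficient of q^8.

q^8  k|8↦φ(k): 8:4 4:2 2:1 1:1  a_8=8

a_8 = 8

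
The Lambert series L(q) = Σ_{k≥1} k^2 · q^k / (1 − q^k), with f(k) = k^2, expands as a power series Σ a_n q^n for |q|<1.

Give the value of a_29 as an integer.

a_29 = 842

[q^29] f(1)=1,f(29)=841 ⇒ 842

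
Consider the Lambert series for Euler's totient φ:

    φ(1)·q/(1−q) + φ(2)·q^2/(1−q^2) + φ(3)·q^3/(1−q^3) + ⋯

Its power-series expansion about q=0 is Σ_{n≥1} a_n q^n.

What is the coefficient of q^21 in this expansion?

n=21: 21·1 7·3 3·7 1·21  φ→[12+6+2+1]=21

a_21 = 21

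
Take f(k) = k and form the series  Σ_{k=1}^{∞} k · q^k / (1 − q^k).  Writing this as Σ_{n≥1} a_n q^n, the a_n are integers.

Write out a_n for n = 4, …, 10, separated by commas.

7, 6, 12, 8, 15, 13, 18

n=4: 4·1 2·2 1·4  f→[4+2+1]=7
d|5:{5,1}  Σf=5+1=6
[q^6] f(6)=6,f(3)=3,f(2)=2,f(1)=1 ⇒ 12
[q^7] f(1)=1,f(7)=7 ⇒ 8
n=8: 8·1 4·2 2·4 1·8  f→[8+4+2+1]=15
d|9:{9,3,1}  Σf=9+3+1=13
q^10  k|10↦f(k): 10:10 5:5 2:2 1:1  a_10=18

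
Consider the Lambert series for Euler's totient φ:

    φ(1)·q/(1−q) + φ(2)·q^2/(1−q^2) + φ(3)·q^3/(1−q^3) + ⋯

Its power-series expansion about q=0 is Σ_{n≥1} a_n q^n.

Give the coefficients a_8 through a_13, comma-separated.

[q^8] φ(1)=1,φ(2)=1,φ(4)=2,φ(8)=4 ⇒ 8
n=9: 1·9 3·3 9·1  φ→[1+2+6]=9
[q^10] φ(10)=4,φ(5)=4,φ(2)=1,φ(1)=1 ⇒ 10
q^11  k|11↦φ(k): 11:10 1:1  a_11=11
n=12: 1·12 2·6 3·4 4·3 6·2 12·1  φ→[1+1+2+2+2+4]=12
[q^13] φ(13)=12,φ(1)=1 ⇒ 13

8, 9, 10, 11, 12, 13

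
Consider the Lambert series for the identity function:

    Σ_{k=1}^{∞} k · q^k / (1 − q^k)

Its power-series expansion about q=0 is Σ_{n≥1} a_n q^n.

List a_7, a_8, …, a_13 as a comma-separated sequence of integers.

8, 15, 13, 18, 12, 28, 14

n=7: 1·7 7·1  f→[1+7]=8
d|8:{8,4,2,1}  Σf=8+4+2+1=15
[q^9] f(9)=9,f(3)=3,f(1)=1 ⇒ 13
n=10: 1·10 2·5 5·2 10·1  f→[1+2+5+10]=18
q^11  k|11↦f(k): 11:11 1:1  a_11=12
n=12: 1·12 2·6 3·4 4·3 6·2 12·1  f→[1+2+3+4+6+12]=28
n=13: 1·13 13·1  f→[1+13]=14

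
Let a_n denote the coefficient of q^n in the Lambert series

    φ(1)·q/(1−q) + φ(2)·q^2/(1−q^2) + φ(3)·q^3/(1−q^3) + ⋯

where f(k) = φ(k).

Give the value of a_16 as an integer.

d|16:{16,8,4,2,1}  Σφ=8+4+2+1+1=16

a_16 = 16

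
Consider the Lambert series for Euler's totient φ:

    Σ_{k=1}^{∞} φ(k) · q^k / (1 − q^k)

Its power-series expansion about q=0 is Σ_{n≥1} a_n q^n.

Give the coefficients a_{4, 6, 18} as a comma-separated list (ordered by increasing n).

d|4:{1,2,4}  Σφ=1+1+2=4
d|6:{1,2,3,6}  Σφ=1+1+2+2=6
q^18  k|18↦φ(k): 1:1 2:1 3:2 6:2 9:6 18:6  a_18=18

4, 6, 18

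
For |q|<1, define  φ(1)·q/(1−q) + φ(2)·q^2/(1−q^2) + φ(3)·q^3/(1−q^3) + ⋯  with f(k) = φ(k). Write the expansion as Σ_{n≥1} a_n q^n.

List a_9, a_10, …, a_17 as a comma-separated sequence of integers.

[q^9] φ(9)=6,φ(3)=2,φ(1)=1 ⇒ 9
[q^10] φ(1)=1,φ(2)=1,φ(5)=4,φ(10)=4 ⇒ 10
n=11: 1·11 11·1  φ→[1+10]=11
[q^12] φ(1)=1,φ(2)=1,φ(3)=2,φ(4)=2,φ(6)=2,φ(12)=4 ⇒ 12
[q^13] φ(1)=1,φ(13)=12 ⇒ 13
[q^14] φ(14)=6,φ(7)=6,φ(2)=1,φ(1)=1 ⇒ 14
n=15: 1·15 3·5 5·3 15·1  φ→[1+2+4+8]=15
d|16:{1,2,4,8,16}  Σφ=1+1+2+4+8=16
[q^17] φ(17)=16,φ(1)=1 ⇒ 17

9, 10, 11, 12, 13, 14, 15, 16, 17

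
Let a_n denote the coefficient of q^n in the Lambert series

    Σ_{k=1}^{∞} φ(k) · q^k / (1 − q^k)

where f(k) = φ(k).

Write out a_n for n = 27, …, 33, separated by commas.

[q^27] φ(1)=1,φ(3)=2,φ(9)=6,φ(27)=18 ⇒ 27
[q^28] φ(1)=1,φ(2)=1,φ(4)=2,φ(7)=6,φ(14)=6,φ(28)=12 ⇒ 28
[q^29] φ(29)=28,φ(1)=1 ⇒ 29
n=30: 30·1 15·2 10·3 6·5 5·6 3·10 2·15 1·30  φ→[8+8+4+2+4+2+1+1]=30
q^31  k|31↦φ(k): 31:30 1:1  a_31=31
q^32  k|32↦φ(k): 32:16 16:8 8:4 4:2 2:1 1:1  a_32=32
n=33: 33·1 11·3 3·11 1·33  φ→[20+10+2+1]=33

27, 28, 29, 30, 31, 32, 33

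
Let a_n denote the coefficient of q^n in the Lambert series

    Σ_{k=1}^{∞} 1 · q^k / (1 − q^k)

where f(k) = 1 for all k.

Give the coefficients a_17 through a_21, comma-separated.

[q^17] f(17)=1,f(1)=1 ⇒ 2
d|18:{1,2,3,6,9,18}  Σf=1+1+1+1+1+1=6
[q^19] f(19)=1,f(1)=1 ⇒ 2
q^20  k|20↦f(k): 1:1 2:1 4:1 5:1 10:1 20:1  a_20=6
d|21:{1,3,7,21}  Σf=1+1+1+1=4

2, 6, 2, 6, 4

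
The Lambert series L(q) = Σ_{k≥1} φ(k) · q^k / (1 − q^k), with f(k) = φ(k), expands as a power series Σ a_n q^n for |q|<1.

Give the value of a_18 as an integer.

[q^18] φ(1)=1,φ(2)=1,φ(3)=2,φ(6)=2,φ(9)=6,φ(18)=6 ⇒ 18

a_18 = 18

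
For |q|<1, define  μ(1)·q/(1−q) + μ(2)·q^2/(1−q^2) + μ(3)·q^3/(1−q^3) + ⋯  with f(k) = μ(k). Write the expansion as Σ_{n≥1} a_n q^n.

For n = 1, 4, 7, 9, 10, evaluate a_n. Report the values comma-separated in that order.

1, 0, 0, 0, 0

[q^1] μ(1)=1 ⇒ 1
d|4:{1,2,4}  Σμ=1+(-1)+0=0
d|7:{1,7}  Σμ=1+(-1)=0
[q^9] μ(1)=1,μ(3)=-1,μ(9)=0 ⇒ 0
[q^10] μ(1)=1,μ(2)=-1,μ(5)=-1,μ(10)=1 ⇒ 0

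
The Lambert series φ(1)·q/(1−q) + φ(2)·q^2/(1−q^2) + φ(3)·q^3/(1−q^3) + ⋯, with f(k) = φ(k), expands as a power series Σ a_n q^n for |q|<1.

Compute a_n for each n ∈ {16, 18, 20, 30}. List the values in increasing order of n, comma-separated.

d|16:{1,2,4,8,16}  Σφ=1+1+2+4+8=16
n=18: 1·18 2·9 3·6 6·3 9·2 18·1  φ→[1+1+2+2+6+6]=18
n=20: 1·20 2·10 4·5 5·4 10·2 20·1  φ→[1+1+2+4+4+8]=20
q^30  k|30↦φ(k): 1:1 2:1 3:2 5:4 6:2 10:4 15:8 30:8  a_30=30

16, 18, 20, 30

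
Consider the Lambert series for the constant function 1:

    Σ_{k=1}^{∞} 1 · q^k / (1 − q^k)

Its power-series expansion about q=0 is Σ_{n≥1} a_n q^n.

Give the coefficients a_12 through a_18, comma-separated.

6, 2, 4, 4, 5, 2, 6

q^12  k|12↦f(k): 1:1 2:1 3:1 4:1 6:1 12:1  a_12=6
q^13  k|13↦f(k): 13:1 1:1  a_13=2
n=14: 1·14 2·7 7·2 14·1  f→[1+1+1+1]=4
d|15:{15,5,3,1}  Σf=1+1+1+1=4
[q^16] f(16)=1,f(8)=1,f(4)=1,f(2)=1,f(1)=1 ⇒ 5
q^17  k|17↦f(k): 17:1 1:1  a_17=2
d|18:{1,2,3,6,9,18}  Σf=1+1+1+1+1+1=6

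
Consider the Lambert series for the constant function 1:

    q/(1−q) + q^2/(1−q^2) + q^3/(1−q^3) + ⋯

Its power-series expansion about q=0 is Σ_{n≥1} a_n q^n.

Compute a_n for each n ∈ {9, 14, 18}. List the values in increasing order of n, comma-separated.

d|9:{9,3,1}  Σf=1+1+1=3
q^14  k|14↦f(k): 1:1 2:1 7:1 14:1  a_14=4
q^18  k|18↦f(k): 18:1 9:1 6:1 3:1 2:1 1:1  a_18=6

3, 4, 6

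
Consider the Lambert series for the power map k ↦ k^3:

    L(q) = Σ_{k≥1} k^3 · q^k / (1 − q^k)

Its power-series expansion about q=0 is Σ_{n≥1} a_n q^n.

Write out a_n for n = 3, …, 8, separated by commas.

q^3  k|3↦f(k): 1:1 3:27  a_3=28
n=4: 4·1 2·2 1·4  f→[64+8+1]=73
n=5: 1·5 5·1  f→[1+125]=126
d|6:{1,2,3,6}  Σf=1+8+27+216=252
[q^7] f(7)=343,f(1)=1 ⇒ 344
q^8  k|8↦f(k): 8:512 4:64 2:8 1:1  a_8=585

28, 73, 126, 252, 344, 585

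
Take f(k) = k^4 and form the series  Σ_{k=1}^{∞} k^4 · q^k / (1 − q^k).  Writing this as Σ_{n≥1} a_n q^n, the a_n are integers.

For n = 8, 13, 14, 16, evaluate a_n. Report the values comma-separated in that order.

4369, 28562, 40834, 69905

q^8  k|8↦f(k): 8:4096 4:256 2:16 1:1  a_8=4369
[q^13] f(1)=1,f(13)=28561 ⇒ 28562
q^14  k|14↦f(k): 14:38416 7:2401 2:16 1:1  a_14=40834
q^16  k|16↦f(k): 16:65536 8:4096 4:256 2:16 1:1  a_16=69905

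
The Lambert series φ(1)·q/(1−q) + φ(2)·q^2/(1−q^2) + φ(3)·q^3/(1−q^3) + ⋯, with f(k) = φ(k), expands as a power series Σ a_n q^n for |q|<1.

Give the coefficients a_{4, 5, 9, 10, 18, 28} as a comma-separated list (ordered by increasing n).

n=4: 1·4 2·2 4·1  φ→[1+1+2]=4
q^5  k|5↦φ(k): 5:4 1:1  a_5=5
d|9:{9,3,1}  Σφ=6+2+1=9
[q^10] φ(1)=1,φ(2)=1,φ(5)=4,φ(10)=4 ⇒ 10
q^18  k|18↦φ(k): 18:6 9:6 6:2 3:2 2:1 1:1  a_18=18
[q^28] φ(28)=12,φ(14)=6,φ(7)=6,φ(4)=2,φ(2)=1,φ(1)=1 ⇒ 28

4, 5, 9, 10, 18, 28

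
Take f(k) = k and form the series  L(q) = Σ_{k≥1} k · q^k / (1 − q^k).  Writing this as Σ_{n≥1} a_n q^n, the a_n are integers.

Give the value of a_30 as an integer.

[q^30] f(30)=30,f(15)=15,f(10)=10,f(6)=6,f(5)=5,f(3)=3,f(2)=2,f(1)=1 ⇒ 72

a_30 = 72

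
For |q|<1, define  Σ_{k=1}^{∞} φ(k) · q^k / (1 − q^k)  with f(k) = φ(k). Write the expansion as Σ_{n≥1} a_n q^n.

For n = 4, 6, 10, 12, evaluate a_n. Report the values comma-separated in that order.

q^4  k|4↦φ(k): 1:1 2:1 4:2  a_4=4
[q^6] φ(6)=2,φ(3)=2,φ(2)=1,φ(1)=1 ⇒ 6
[q^10] φ(1)=1,φ(2)=1,φ(5)=4,φ(10)=4 ⇒ 10
d|12:{1,2,3,4,6,12}  Σφ=1+1+2+2+2+4=12

4, 6, 10, 12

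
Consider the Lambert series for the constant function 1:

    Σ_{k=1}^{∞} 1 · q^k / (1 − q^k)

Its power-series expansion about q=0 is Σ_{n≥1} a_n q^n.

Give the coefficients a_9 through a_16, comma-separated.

n=9: 1·9 3·3 9·1  f→[1+1+1]=3
[q^10] f(10)=1,f(5)=1,f(2)=1,f(1)=1 ⇒ 4
q^11  k|11↦f(k): 1:1 11:1  a_11=2
q^12  k|12↦f(k): 12:1 6:1 4:1 3:1 2:1 1:1  a_12=6
d|13:{1,13}  Σf=1+1=2
q^14  k|14↦f(k): 14:1 7:1 2:1 1:1  a_14=4
[q^15] f(1)=1,f(3)=1,f(5)=1,f(15)=1 ⇒ 4
n=16: 1·16 2·8 4·4 8·2 16·1  f→[1+1+1+1+1]=5

3, 4, 2, 6, 2, 4, 4, 5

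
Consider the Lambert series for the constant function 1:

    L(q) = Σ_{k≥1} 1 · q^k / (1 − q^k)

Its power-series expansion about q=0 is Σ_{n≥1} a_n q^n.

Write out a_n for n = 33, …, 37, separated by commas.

d|33:{1,3,11,33}  Σf=1+1+1+1=4
[q^34] f(1)=1,f(2)=1,f(17)=1,f(34)=1 ⇒ 4
[q^35] f(35)=1,f(7)=1,f(5)=1,f(1)=1 ⇒ 4
[q^36] f(36)=1,f(18)=1,f(12)=1,f(9)=1,f(6)=1,f(4)=1,f(3)=1,f(2)=1,f(1)=1 ⇒ 9
n=37: 1·37 37·1  f→[1+1]=2

4, 4, 4, 9, 2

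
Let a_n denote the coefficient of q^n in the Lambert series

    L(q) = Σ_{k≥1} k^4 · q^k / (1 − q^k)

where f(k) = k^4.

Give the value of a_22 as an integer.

q^22  k|22↦f(k): 22:234256 11:14641 2:16 1:1  a_22=248914

a_22 = 248914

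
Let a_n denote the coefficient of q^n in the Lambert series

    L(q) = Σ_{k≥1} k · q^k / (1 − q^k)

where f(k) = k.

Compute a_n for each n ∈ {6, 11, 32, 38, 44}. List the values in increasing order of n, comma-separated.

12, 12, 63, 60, 84

d|6:{6,3,2,1}  Σf=6+3+2+1=12
d|11:{11,1}  Σf=11+1=12
[q^32] f(32)=32,f(16)=16,f(8)=8,f(4)=4,f(2)=2,f(1)=1 ⇒ 63
d|38:{1,2,19,38}  Σf=1+2+19+38=60
d|44:{44,22,11,4,2,1}  Σf=44+22+11+4+2+1=84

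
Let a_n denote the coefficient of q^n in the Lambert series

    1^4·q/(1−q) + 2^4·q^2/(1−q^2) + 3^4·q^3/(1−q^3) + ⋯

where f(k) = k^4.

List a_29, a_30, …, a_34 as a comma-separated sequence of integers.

707282, 872644, 923522, 1118481, 1200644, 1419874

n=29: 1·29 29·1  f→[1+707281]=707282
n=30: 1·30 2·15 3·10 5·6 6·5 10·3 15·2 30·1  f→[1+16+81+625+1296+10000+50625+810000]=872644
q^31  k|31↦f(k): 1:1 31:923521  a_31=923522
d|32:{32,16,8,4,2,1}  Σf=1048576+65536+4096+256+16+1=1118481
d|33:{1,3,11,33}  Σf=1+81+14641+1185921=1200644
[q^34] f(1)=1,f(2)=16,f(17)=83521,f(34)=1336336 ⇒ 1419874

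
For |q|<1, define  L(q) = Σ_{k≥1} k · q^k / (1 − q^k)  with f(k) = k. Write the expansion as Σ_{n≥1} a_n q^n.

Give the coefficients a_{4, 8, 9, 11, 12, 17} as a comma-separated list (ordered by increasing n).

n=4: 1·4 2·2 4·1  f→[1+2+4]=7
[q^8] f(1)=1,f(2)=2,f(4)=4,f(8)=8 ⇒ 15
n=9: 9·1 3·3 1·9  f→[9+3+1]=13
n=11: 1·11 11·1  f→[1+11]=12
[q^12] f(1)=1,f(2)=2,f(3)=3,f(4)=4,f(6)=6,f(12)=12 ⇒ 28
q^17  k|17↦f(k): 1:1 17:17  a_17=18

7, 15, 13, 12, 28, 18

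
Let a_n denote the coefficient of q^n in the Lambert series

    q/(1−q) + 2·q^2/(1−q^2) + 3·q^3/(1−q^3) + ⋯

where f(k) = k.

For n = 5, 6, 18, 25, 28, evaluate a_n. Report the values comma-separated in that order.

d|5:{1,5}  Σf=1+5=6
d|6:{6,3,2,1}  Σf=6+3+2+1=12
[q^18] f(1)=1,f(2)=2,f(3)=3,f(6)=6,f(9)=9,f(18)=18 ⇒ 39
[q^25] f(25)=25,f(5)=5,f(1)=1 ⇒ 31
q^28  k|28↦f(k): 1:1 2:2 4:4 7:7 14:14 28:28  a_28=56

6, 12, 39, 31, 56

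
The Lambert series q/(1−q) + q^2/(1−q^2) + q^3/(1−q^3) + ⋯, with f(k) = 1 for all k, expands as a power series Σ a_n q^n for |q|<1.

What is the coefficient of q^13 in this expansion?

a_13 = 2

q^13  k|13↦f(k): 1:1 13:1  a_13=2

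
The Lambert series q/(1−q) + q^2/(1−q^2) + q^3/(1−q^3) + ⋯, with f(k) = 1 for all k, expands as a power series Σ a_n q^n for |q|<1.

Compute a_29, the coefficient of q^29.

a_29 = 2

[q^29] f(1)=1,f(29)=1 ⇒ 2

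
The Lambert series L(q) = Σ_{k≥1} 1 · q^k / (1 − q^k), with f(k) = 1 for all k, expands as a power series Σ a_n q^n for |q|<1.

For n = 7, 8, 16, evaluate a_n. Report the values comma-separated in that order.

n=7: 7·1 1·7  f→[1+1]=2
n=8: 1·8 2·4 4·2 8·1  f→[1+1+1+1]=4
[q^16] f(1)=1,f(2)=1,f(4)=1,f(8)=1,f(16)=1 ⇒ 5

2, 4, 5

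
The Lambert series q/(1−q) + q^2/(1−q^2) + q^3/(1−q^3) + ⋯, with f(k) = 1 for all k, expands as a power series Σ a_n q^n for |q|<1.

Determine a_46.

[q^46] f(46)=1,f(23)=1,f(2)=1,f(1)=1 ⇒ 4

a_46 = 4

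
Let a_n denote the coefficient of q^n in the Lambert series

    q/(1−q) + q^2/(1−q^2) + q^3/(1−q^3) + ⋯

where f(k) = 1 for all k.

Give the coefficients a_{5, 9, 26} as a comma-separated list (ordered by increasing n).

q^5  k|5↦f(k): 5:1 1:1  a_5=2
d|9:{9,3,1}  Σf=1+1+1=3
[q^26] f(1)=1,f(2)=1,f(13)=1,f(26)=1 ⇒ 4

2, 3, 4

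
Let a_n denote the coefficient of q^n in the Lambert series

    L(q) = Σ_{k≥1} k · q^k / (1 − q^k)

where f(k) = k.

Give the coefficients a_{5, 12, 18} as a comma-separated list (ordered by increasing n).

d|5:{5,1}  Σf=5+1=6
d|12:{1,2,3,4,6,12}  Σf=1+2+3+4+6+12=28
d|18:{18,9,6,3,2,1}  Σf=18+9+6+3+2+1=39

6, 28, 39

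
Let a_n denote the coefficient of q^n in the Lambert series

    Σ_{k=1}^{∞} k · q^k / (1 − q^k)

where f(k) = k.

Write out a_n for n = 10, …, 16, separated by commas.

d|10:{10,5,2,1}  Σf=10+5+2+1=18
d|11:{11,1}  Σf=11+1=12
n=12: 12·1 6·2 4·3 3·4 2·6 1·12  f→[12+6+4+3+2+1]=28
d|13:{1,13}  Σf=1+13=14
n=14: 1·14 2·7 7·2 14·1  f→[1+2+7+14]=24
d|15:{15,5,3,1}  Σf=15+5+3+1=24
q^16  k|16↦f(k): 16:16 8:8 4:4 2:2 1:1  a_16=31

18, 12, 28, 14, 24, 24, 31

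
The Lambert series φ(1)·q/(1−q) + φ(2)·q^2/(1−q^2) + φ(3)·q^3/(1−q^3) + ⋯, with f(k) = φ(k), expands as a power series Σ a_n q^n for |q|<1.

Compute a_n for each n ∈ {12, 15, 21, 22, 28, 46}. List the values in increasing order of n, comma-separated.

[q^12] φ(1)=1,φ(2)=1,φ(3)=2,φ(4)=2,φ(6)=2,φ(12)=4 ⇒ 12
[q^15] φ(1)=1,φ(3)=2,φ(5)=4,φ(15)=8 ⇒ 15
q^21  k|21↦φ(k): 21:12 7:6 3:2 1:1  a_21=21
[q^22] φ(1)=1,φ(2)=1,φ(11)=10,φ(22)=10 ⇒ 22
n=28: 1·28 2·14 4·7 7·4 14·2 28·1  φ→[1+1+2+6+6+12]=28
d|46:{46,23,2,1}  Σφ=22+22+1+1=46

12, 15, 21, 22, 28, 46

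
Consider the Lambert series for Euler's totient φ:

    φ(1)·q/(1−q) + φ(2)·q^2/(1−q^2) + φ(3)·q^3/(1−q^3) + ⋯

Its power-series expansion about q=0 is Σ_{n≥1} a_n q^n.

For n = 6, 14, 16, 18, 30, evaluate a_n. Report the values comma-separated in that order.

q^6  k|6↦φ(k): 1:1 2:1 3:2 6:2  a_6=6
n=14: 14·1 7·2 2·7 1·14  φ→[6+6+1+1]=14
q^16  k|16↦φ(k): 1:1 2:1 4:2 8:4 16:8  a_16=16
q^18  k|18↦φ(k): 18:6 9:6 6:2 3:2 2:1 1:1  a_18=18
[q^30] φ(1)=1,φ(2)=1,φ(3)=2,φ(5)=4,φ(6)=2,φ(10)=4,φ(15)=8,φ(30)=8 ⇒ 30

6, 14, 16, 18, 30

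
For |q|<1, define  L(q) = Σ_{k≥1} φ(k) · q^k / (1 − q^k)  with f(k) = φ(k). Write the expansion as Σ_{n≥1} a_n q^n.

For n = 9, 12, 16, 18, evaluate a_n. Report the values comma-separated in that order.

[q^9] φ(1)=1,φ(3)=2,φ(9)=6 ⇒ 9
q^12  k|12↦φ(k): 1:1 2:1 3:2 4:2 6:2 12:4  a_12=12
n=16: 1·16 2·8 4·4 8·2 16·1  φ→[1+1+2+4+8]=16
d|18:{1,2,3,6,9,18}  Σφ=1+1+2+2+6+6=18

9, 12, 16, 18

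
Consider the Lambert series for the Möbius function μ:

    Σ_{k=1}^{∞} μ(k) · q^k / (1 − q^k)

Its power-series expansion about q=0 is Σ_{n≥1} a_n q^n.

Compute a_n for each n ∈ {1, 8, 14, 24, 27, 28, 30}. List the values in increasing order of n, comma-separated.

1, 0, 0, 0, 0, 0, 0

[q^1] μ(1)=1 ⇒ 1
d|8:{1,2,4,8}  Σμ=1+(-1)+0+0=0
n=14: 1·14 2·7 7·2 14·1  μ→[1+(-1)+(-1)+1]=0
n=24: 1·24 2·12 3·8 4·6 6·4 8·3 12·2 24·1  μ→[1+(-1)+(-1)+0+1+0+0+0]=0
d|27:{27,9,3,1}  Σμ=0+0+(-1)+1=0
[q^28] μ(28)=0,μ(14)=1,μ(7)=-1,μ(4)=0,μ(2)=-1,μ(1)=1 ⇒ 0
n=30: 1·30 2·15 3·10 5·6 6·5 10·3 15·2 30·1  μ→[1+(-1)+(-1)+(-1)+1+1+1+(-1)]=0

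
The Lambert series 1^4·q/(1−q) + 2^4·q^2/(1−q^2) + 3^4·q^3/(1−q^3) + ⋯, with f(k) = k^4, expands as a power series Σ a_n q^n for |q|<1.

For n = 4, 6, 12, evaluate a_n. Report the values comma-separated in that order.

n=4: 4·1 2·2 1·4  f→[256+16+1]=273
n=6: 1·6 2·3 3·2 6·1  f→[1+16+81+1296]=1394
d|12:{1,2,3,4,6,12}  Σf=1+16+81+256+1296+20736=22386

273, 1394, 22386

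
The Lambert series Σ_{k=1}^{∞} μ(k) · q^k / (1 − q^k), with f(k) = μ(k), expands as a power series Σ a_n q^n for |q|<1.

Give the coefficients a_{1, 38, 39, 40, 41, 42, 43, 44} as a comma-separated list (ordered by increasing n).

1, 0, 0, 0, 0, 0, 0, 0

[q^1] μ(1)=1 ⇒ 1
[q^38] μ(38)=1,μ(19)=-1,μ(2)=-1,μ(1)=1 ⇒ 0
n=39: 39·1 13·3 3·13 1·39  μ→[1+(-1)+(-1)+1]=0
q^40  k|40↦μ(k): 1:1 2:-1 4:0 5:-1 8:0 10:1 20:0 40:0  a_40=0
d|41:{1,41}  Σμ=1+(-1)=0
n=42: 1·42 2·21 3·14 6·7 7·6 14·3 21·2 42·1  μ→[1+(-1)+(-1)+1+(-1)+1+1+(-1)]=0
[q^43] μ(1)=1,μ(43)=-1 ⇒ 0
n=44: 44·1 22·2 11·4 4·11 2·22 1·44  μ→[0+1+(-1)+0+(-1)+1]=0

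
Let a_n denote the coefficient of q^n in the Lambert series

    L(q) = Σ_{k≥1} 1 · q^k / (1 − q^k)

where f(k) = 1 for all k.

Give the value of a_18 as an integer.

a_18 = 6

[q^18] f(18)=1,f(9)=1,f(6)=1,f(3)=1,f(2)=1,f(1)=1 ⇒ 6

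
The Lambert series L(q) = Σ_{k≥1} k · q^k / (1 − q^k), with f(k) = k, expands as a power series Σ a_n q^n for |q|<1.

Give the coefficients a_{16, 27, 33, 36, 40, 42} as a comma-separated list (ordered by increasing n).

n=16: 16·1 8·2 4·4 2·8 1·16  f→[16+8+4+2+1]=31
n=27: 1·27 3·9 9·3 27·1  f→[1+3+9+27]=40
n=33: 1·33 3·11 11·3 33·1  f→[1+3+11+33]=48
d|36:{1,2,3,4,6,9,12,18,36}  Σf=1+2+3+4+6+9+12+18+36=91
n=40: 1·40 2·20 4·10 5·8 8·5 10·4 20·2 40·1  f→[1+2+4+5+8+10+20+40]=90
[q^42] f(1)=1,f(2)=2,f(3)=3,f(6)=6,f(7)=7,f(14)=14,f(21)=21,f(42)=42 ⇒ 96

31, 40, 48, 91, 90, 96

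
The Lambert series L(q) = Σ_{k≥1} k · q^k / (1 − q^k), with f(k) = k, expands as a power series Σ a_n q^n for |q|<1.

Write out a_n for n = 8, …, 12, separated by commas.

15, 13, 18, 12, 28

[q^8] f(1)=1,f(2)=2,f(4)=4,f(8)=8 ⇒ 15
q^9  k|9↦f(k): 9:9 3:3 1:1  a_9=13
[q^10] f(1)=1,f(2)=2,f(5)=5,f(10)=10 ⇒ 18
d|11:{1,11}  Σf=1+11=12
q^12  k|12↦f(k): 12:12 6:6 4:4 3:3 2:2 1:1  a_12=28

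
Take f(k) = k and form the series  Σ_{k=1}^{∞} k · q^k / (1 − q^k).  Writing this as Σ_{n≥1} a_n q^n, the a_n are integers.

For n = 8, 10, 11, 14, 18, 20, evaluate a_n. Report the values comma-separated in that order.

15, 18, 12, 24, 39, 42

n=8: 8·1 4·2 2·4 1·8  f→[8+4+2+1]=15
[q^10] f(1)=1,f(2)=2,f(5)=5,f(10)=10 ⇒ 18
d|11:{1,11}  Σf=1+11=12
q^14  k|14↦f(k): 1:1 2:2 7:7 14:14  a_14=24
q^18  k|18↦f(k): 1:1 2:2 3:3 6:6 9:9 18:18  a_18=39
n=20: 20·1 10·2 5·4 4·5 2·10 1·20  f→[20+10+5+4+2+1]=42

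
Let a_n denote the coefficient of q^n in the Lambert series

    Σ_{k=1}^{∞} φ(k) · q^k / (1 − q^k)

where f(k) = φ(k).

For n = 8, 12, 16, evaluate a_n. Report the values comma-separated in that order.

n=8: 1·8 2·4 4·2 8·1  φ→[1+1+2+4]=8
d|12:{12,6,4,3,2,1}  Σφ=4+2+2+2+1+1=12
[q^16] φ(16)=8,φ(8)=4,φ(4)=2,φ(2)=1,φ(1)=1 ⇒ 16

8, 12, 16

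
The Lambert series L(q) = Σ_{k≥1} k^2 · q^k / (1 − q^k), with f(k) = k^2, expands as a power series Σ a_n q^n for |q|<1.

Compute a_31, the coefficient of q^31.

[q^31] f(1)=1,f(31)=961 ⇒ 962

a_31 = 962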